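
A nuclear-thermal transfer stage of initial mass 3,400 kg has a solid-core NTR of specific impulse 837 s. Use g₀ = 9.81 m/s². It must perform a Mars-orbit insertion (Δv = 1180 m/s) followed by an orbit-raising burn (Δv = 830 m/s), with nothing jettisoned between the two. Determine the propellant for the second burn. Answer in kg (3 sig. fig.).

v_e = Isp · g₀ = 837 × 9.81 = 8211.0 m/s.
After the first burn: m = 3400 × exp(−1180/8211.0) = 3400 × 0.86614 = 2,944.88 kg.
After the second burn: m = 2,944.88 × exp(−830/8211.0) = 2,944.88 × 0.90386 = 2,661.76 kg.
Second-burn propellant = 2,944.88 − 2,661.76 = 283.12 kg.

propellant for the second burn ≈ 283 kg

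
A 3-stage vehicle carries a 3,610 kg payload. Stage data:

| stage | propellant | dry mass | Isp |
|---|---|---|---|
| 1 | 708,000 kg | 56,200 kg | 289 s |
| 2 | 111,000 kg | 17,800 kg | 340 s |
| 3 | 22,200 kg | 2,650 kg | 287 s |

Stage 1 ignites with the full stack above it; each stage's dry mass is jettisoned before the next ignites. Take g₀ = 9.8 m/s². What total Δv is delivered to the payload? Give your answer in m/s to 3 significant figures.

Δv ≈ 12500 m/s

Ignition mass of stage 1 = 708,000+56,200 + 111,000+17,800 + 22,200+2,650 + 3,610 = 921,460 kg.
Stage 1: m₀ = 921,460 kg, m_f = 921,460 − 708,000 = 213,460 kg; Δv = 289×9.8×ln(4.317) = 2832.2×1.4625 ≈ 4142 m/s.
Stage 2: m₀ = 157,260 kg, m_f = 157,260 − 111,000 = 46,260 kg; Δv = 340×9.8×ln(3.399) = 3332.0×1.2236 ≈ 4077 m/s.
Stage 3: m₀ = 28,460 kg, m_f = 28,460 − 22,200 = 6,260 kg; Δv = 287×9.8×ln(4.546) = 2812.6×1.5143 ≈ 4259 m/s.
Total Δv = 4142 + 4077 + 4259 = 12478 m/s.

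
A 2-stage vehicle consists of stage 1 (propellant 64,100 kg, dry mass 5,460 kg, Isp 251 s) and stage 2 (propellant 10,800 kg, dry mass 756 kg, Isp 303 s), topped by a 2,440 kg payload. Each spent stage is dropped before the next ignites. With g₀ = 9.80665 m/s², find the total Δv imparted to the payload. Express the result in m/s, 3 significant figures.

Δv ≈ 7980 m/s

Ignition mass of stage 1 = 64,100+5,460 + 10,800+756 + 2,440 = 83,556 kg.
Stage 1: m₀ = 83,556 kg, m_f = 83,556 − 64,100 = 19,456 kg; Δv = 251×9.80665×ln(4.295) = 2461.5×1.4574 ≈ 3587 m/s.
Stage 2: m₀ = 13,996 kg, m_f = 13,996 − 10,800 = 3,196 kg; Δv = 303×9.80665×ln(4.379) = 2971.4×1.4769 ≈ 4388 m/s.
Total Δv = 3587 + 4388 = 7975 m/s.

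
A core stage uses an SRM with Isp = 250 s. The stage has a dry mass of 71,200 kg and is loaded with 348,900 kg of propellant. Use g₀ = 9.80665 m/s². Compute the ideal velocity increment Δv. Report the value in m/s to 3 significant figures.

Δv ≈ 4350 m/s

v_e = Isp · g₀ = 250 × 9.80665 = 2451.7 m/s.
m₀ = m_dry + m_prop = 71,200 + 348,900 = 420,100 kg.
Δv = v_e · ln(m₀/m_f) = 2451.7 × ln(5.9) = 2451.7 × 1.7750 ≈ 4351.7 m/s.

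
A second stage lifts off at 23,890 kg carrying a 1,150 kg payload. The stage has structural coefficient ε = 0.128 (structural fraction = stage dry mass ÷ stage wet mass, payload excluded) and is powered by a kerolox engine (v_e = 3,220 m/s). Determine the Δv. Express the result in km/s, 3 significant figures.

Stage wet mass = m₀ − payload = 23,890 − 1,150 = 22,740 kg.
Stage dry mass = ε × stage wet mass = 0.128 × 22,740 = 2,910.72 kg.
Burnout mass m_f = stage dry + payload = 2,910.72 + 1,150 = 4,060.72 kg.
By the Tsiolkovsky rocket equation, Δv = v_e · ln(23,890/4,060.72) = 3220.0 × ln(5.883) = 3220.0 × 1.7721 ≈ 5706 m/s.

Δv ≈ 5.71 km/s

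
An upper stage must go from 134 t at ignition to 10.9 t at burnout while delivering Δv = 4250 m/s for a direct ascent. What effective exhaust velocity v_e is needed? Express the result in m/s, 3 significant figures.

v_e ≈ 1690 m/s

ln(m₀/m_f) = ln(134000/10900) = ln(12.29) = 2.5091.
v_e = Δv / ln(m₀/m_f) = 4250 / 2.5091 = 1693.8 m/s.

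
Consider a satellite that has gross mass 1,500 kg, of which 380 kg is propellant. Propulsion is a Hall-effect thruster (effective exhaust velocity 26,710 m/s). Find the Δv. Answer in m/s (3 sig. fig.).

Δv ≈ 7800 m/s

m_f = m₀ − m_prop = 1,500 − 380 = 1,120 kg.
By the Tsiolkovsky rocket equation, Δv = v_e · ln(m₀/m_f) = 26710.0 × ln(1.339) = 26710.0 × 0.2921 ≈ 7803.0 m/s.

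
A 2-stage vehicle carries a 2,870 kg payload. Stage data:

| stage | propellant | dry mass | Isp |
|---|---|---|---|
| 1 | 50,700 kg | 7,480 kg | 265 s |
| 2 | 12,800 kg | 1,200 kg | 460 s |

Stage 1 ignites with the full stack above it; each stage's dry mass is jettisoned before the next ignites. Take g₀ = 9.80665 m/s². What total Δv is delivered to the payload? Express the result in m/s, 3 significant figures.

Ignition mass of stage 1 = 50,700+7,480 + 12,800+1,200 + 2,870 = 75,050 kg.
Stage 1: m₀ = 75,050 kg, m_f = 75,050 − 50,700 = 24,350 kg; Δv = 265×9.80665×ln(3.082) = 2598.8×1.1256 ≈ 2925 m/s.
Stage 2: m₀ = 16,870 kg, m_f = 16,870 − 12,800 = 4,070 kg; Δv = 460×9.80665×ln(4.145) = 4511.1×1.4219 ≈ 6414 m/s.
Total Δv = 2925 + 6414 = 9339 m/s.

Δv ≈ 9340 m/s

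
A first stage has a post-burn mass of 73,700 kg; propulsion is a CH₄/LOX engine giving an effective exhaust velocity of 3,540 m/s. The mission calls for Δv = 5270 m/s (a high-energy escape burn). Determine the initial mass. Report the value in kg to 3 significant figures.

m₀/m_f = exp(Δv / v_e) = exp(5270 / 3540.0) = exp(1.4887) = 4.4313.
m₀ = m_f × 4.4313 = 73,700 × 4.4313 = 326,587 kg.

initial mass ≈ 327000 kg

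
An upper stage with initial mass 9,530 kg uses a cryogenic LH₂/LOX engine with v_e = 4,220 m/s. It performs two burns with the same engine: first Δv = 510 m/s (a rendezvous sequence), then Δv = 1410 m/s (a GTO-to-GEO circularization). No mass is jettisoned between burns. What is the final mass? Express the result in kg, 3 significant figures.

final mass ≈ 6050 kg

After the first burn: m = 9530 × exp(−510/4220.0) = 9530 × 0.88616 = 8,445.1 kg.
After the second burn: m = 8,445.1 × exp(−1410/4220.0) = 8,445.1 × 0.71597 = 6,046.44 kg.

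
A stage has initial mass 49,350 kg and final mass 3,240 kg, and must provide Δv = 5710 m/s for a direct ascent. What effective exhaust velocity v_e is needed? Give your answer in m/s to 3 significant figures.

v_e ≈ 2100 m/s

ln(m₀/m_f) = ln(49350/3240) = ln(15.23) = 2.7234.
Rocket equation: v_e = Δv / ln(m₀/m_f) = 5710 / 2.7234 = 2096.7 m/s.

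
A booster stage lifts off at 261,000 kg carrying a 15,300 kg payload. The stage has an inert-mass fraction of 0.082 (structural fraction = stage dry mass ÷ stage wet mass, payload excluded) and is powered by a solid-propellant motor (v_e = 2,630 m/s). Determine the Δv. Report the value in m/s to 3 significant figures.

Stage wet mass = m₀ − payload = 261,000 − 15,300 = 245,700 kg.
Stage dry mass = ε × stage wet mass = 0.082 × 245,700 = 20,147.4 kg.
Burnout mass m_f = stage dry + payload = 20,147.4 + 15,300 = 35,447.4 kg.
From the ideal rocket equation, Δv = v_e · ln(261,000/35,447.4) = 2630.0 × ln(7.363) = 2630.0 × 1.9965 ≈ 5251 m/s.

Δv ≈ 5250 m/s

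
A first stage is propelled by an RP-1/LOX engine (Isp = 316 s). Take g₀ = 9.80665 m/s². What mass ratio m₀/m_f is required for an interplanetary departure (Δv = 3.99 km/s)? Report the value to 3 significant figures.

v_e = Isp · g₀ = 316 × 9.80665 = 3098.9 m/s.
By the Tsiolkovsky rocket equation, m₀/m_f = exp(Δv / v_e) = exp(3990 / 3098.9) = exp(1.2876) = 3.6239.

mass ratio ≈ 3.62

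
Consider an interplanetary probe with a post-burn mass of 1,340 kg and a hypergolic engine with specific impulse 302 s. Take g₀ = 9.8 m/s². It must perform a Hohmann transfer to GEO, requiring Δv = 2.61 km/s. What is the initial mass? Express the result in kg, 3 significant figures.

initial mass ≈ 3240 kg

v_e = Isp · g₀ = 302 × 9.8 = 2959.6 m/s.
Rocket equation: m₀/m_f = exp(Δv / v_e) = exp(2610 / 2959.6) = exp(0.8819) = 2.4154.
m₀ = m_f × 2.4154 = 1,340 × 2.4154 = 3,236.64 kg.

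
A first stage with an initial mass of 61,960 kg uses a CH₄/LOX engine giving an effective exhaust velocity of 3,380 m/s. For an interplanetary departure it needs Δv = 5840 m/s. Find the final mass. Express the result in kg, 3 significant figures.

m₀/m_f = exp(Δv / v_e) = exp(5840 / 3380.0) = exp(1.7278) = 5.6283.
m_f = m₀ / 5.6283 = 61,960 / 5.6283 = 11,008.7 kg.

final mass ≈ 11000 kg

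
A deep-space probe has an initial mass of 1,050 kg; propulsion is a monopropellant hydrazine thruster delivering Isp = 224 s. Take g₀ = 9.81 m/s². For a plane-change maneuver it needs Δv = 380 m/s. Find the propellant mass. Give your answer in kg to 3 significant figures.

v_e = Isp · g₀ = 224 × 9.81 = 2197.4 m/s.
From the ideal rocket equation, m₀/m_f = exp(Δv / v_e) = exp(380 / 2197.4) = exp(0.1729) = 1.1888.
m_f = 1,050 / 1.1888 = 883.244 kg, so propellant = m₀ − m_f = 1,050 − 883.244 = 166.756 kg.

propellant mass ≈ 167 kg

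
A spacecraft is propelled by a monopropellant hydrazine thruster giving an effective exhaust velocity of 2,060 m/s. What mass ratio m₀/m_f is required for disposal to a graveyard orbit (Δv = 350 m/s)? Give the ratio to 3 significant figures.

Rocket equation: m₀/m_f = exp(Δv / v_e) = exp(350 / 2060.0) = exp(0.1699) = 1.1852.

mass ratio ≈ 1.19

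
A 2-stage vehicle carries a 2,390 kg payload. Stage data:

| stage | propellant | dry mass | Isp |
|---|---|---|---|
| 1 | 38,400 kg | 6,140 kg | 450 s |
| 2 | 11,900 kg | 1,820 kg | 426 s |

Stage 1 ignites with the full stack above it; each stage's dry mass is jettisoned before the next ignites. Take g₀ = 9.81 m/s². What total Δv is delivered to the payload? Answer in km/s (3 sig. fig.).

Δv ≈ 10.0 km/s

Ignition mass of stage 1 = 38,400+6,140 + 11,900+1,820 + 2,390 = 60,650 kg.
Stage 1: m₀ = 60,650 kg, m_f = 60,650 − 38,400 = 22,250 kg; Δv = 450×9.81×ln(2.726) = 4414.5×1.0028 ≈ 4427 m/s.
Stage 2: m₀ = 16,110 kg, m_f = 16,110 − 11,900 = 4,210 kg; Δv = 426×9.81×ln(3.827) = 4179.1×1.3420 ≈ 5608 m/s.
Total Δv = 4427 + 5608 = 10035 m/s.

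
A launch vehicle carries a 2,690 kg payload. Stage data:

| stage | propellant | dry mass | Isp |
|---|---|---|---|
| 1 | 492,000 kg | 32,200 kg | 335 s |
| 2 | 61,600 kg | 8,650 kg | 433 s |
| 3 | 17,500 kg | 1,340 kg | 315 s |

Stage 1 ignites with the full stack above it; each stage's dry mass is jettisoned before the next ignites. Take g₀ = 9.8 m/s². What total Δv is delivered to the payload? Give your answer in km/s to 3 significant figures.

Δv ≈ 15.2 km/s

Ignition mass of stage 1 = 492,000+32,200 + 61,600+8,650 + 17,500+1,340 + 2,690 = 615,980 kg.
Stage 1: m₀ = 615,980 kg, m_f = 615,980 − 492,000 = 123,980 kg; Δv = 335×9.8×ln(4.968) = 3283.0×1.6031 ≈ 5263 m/s.
Stage 2: m₀ = 91,780 kg, m_f = 91,780 − 61,600 = 30,180 kg; Δv = 433×9.8×ln(3.041) = 4243.4×1.1122 ≈ 4720 m/s.
Stage 3: m₀ = 21,530 kg, m_f = 21,530 − 17,500 = 4,030 kg; Δv = 315×9.8×ln(5.342) = 3087.0×1.6757 ≈ 5173 m/s.
Total Δv = 5263 + 4720 + 5173 = 15156 m/s.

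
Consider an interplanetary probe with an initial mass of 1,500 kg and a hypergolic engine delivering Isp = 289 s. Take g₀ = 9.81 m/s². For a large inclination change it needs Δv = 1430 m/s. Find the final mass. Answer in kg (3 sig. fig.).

v_e = Isp · g₀ = 289 × 9.81 = 2835.1 m/s.
m₀/m_f = exp(Δv / v_e) = exp(1430 / 2835.1) = exp(0.5044) = 1.6560.
m_f = m₀ / 1.6560 = 1,500 / 1.6560 = 905.797 kg.

final mass ≈ 906 kg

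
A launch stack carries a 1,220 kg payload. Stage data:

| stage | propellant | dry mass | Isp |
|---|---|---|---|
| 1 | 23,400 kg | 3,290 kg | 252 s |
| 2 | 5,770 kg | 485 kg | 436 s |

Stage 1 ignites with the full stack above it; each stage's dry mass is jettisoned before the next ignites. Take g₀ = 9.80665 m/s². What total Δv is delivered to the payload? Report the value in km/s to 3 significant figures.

Δv ≈ 9.17 km/s

Ignition mass of stage 1 = 23,400+3,290 + 5,770+485 + 1,220 = 34,165 kg.
Stage 1: m₀ = 34,165 kg, m_f = 34,165 − 23,400 = 10,765 kg; Δv = 252×9.80665×ln(3.174) = 2471.3×1.1549 ≈ 2854 m/s.
Stage 2: m₀ = 7,475 kg, m_f = 7,475 − 5,770 = 1,705 kg; Δv = 436×9.80665×ln(4.384) = 4275.7×1.4780 ≈ 6319 m/s.
Total Δv = 2854 + 6319 = 9173 m/s.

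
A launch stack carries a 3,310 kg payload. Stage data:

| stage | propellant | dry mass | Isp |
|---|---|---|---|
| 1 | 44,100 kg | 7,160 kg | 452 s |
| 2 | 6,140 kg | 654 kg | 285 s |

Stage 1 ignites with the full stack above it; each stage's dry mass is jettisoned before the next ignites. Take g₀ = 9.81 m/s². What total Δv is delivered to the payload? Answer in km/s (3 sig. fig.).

Δv ≈ 8.24 km/s

Ignition mass of stage 1 = 44,100+7,160 + 6,140+654 + 3,310 = 61,364 kg.
Stage 1: m₀ = 61,364 kg, m_f = 61,364 − 44,100 = 17,264 kg; Δv = 452×9.81×ln(3.554) = 4434.1×1.2682 ≈ 5623 m/s.
Stage 2: m₀ = 10,104 kg, m_f = 10,104 − 6,140 = 3,964 kg; Δv = 285×9.81×ln(2.549) = 2795.9×0.9357 ≈ 2616 m/s.
Total Δv = 5623 + 2616 = 8239 m/s.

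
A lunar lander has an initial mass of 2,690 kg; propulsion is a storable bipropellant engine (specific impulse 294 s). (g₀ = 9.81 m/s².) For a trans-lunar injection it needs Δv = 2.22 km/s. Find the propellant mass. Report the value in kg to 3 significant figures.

propellant mass ≈ 1440 kg

v_e = Isp · g₀ = 294 × 9.81 = 2884.1 m/s.
m₀/m_f = exp(Δv / v_e) = exp(2220 / 2884.1) = exp(0.7697) = 2.1592.
m_f = 2,690 / 2.1592 = 1,245.83 kg, so propellant = m₀ − m_f = 2,690 − 1,245.83 = 1,444.17 kg.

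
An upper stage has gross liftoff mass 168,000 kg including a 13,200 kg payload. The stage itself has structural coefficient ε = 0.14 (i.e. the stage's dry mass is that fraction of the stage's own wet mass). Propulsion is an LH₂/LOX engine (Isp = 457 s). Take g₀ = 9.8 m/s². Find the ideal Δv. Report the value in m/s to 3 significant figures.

Δv ≈ 7040 m/s

Stage wet mass = m₀ − payload = 168,000 − 13,200 = 154,800 kg.
Stage dry mass = ε × stage wet mass = 0.14 × 154,800 = 21,672 kg.
Burnout mass m_f = stage dry + payload = 21,672 + 13,200 = 34,872 kg.
v_e = Isp · g₀ = 457 × 9.8 = 4478.6 m/s.
Δv = v_e · ln(168,000/34,872) = 4478.6 × ln(4.818) = 4478.6 × 1.5723 ≈ 7042 m/s.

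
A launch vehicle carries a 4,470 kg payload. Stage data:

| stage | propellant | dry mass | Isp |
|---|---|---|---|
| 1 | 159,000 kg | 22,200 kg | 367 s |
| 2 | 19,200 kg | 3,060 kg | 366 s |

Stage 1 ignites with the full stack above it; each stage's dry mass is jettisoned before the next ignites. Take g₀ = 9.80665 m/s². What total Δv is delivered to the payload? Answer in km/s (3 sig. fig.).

Δv ≈ 9.75 km/s

Ignition mass of stage 1 = 159,000+22,200 + 19,200+3,060 + 4,470 = 207,930 kg.
Stage 1: m₀ = 207,930 kg, m_f = 207,930 − 159,000 = 48,930 kg; Δv = 367×9.80665×ln(4.25) = 3599.0×1.4468 ≈ 5207 m/s.
Stage 2: m₀ = 26,730 kg, m_f = 26,730 − 19,200 = 7,530 kg; Δv = 366×9.80665×ln(3.55) = 3589.2×1.2669 ≈ 4547 m/s.
Total Δv = 5207 + 4547 = 9754 m/s.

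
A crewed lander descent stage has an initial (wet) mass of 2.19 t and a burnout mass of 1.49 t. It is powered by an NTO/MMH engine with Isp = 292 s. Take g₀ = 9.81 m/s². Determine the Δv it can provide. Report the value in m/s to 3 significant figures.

Δv ≈ 1100 m/s

v_e = Isp · g₀ = 292 × 9.81 = 2864.5 m/s.
Using Δv = v_e ln(m₀/m_f): Δv = v_e · ln(m₀/m_f) = 2864.5 × ln(1.47) = 2864.5 × 0.3851 ≈ 1103.2 m/s.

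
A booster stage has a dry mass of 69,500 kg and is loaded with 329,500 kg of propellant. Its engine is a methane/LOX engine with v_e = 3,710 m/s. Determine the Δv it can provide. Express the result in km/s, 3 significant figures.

Δv ≈ 6.48 km/s

m₀ = m_dry + m_prop = 69,500 + 329,500 = 399,000 kg.
Δv = v_e · ln(m₀/m_f) = 3710.0 × ln(5.741) = 3710.0 × 1.7476 ≈ 6483.7 m/s.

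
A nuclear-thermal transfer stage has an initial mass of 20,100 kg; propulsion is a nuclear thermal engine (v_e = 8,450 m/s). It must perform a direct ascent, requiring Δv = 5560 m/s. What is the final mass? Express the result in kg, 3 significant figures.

final mass ≈ 10400 kg

m₀/m_f = exp(Δv / v_e) = exp(5560 / 8450.0) = exp(0.6580) = 1.9309.
m_f = m₀ / 1.9309 = 20,100 / 1.9309 = 10,409.7 kg.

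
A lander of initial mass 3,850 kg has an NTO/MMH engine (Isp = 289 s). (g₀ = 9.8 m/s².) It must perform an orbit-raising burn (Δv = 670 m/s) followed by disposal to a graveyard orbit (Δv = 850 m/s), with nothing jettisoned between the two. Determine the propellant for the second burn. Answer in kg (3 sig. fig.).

propellant for the second burn ≈ 788 kg

v_e = Isp · g₀ = 289 × 9.8 = 2832.2 m/s.
After the first burn: m = 3850 × exp(−670/2832.2) = 3850 × 0.78933 = 3,038.92 kg.
After the second burn: m = 3,038.92 × exp(−850/2832.2) = 3,038.92 × 0.74073 = 2,251.02 kg.
Second-burn propellant = 3,038.92 − 2,251.02 = 787.9 kg.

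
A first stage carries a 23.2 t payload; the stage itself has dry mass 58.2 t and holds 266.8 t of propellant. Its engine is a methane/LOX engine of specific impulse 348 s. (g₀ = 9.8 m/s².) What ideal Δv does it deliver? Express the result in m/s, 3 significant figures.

v_e = Isp · g₀ = 348 × 9.8 = 3410.4 m/s.
m₀ = payload + dry + propellant = 23.2 + 58.2 + 266.8 = 348.2 t.
m_f = payload + dry = 23.2 + 58.2 = 81.4 t.
Δv = v_e · ln(m₀/m_f) = 3410.4 × ln(4.278) = 3410.4 × 1.4534 ≈ 4956.7 m/s.

Δv ≈ 4960 m/s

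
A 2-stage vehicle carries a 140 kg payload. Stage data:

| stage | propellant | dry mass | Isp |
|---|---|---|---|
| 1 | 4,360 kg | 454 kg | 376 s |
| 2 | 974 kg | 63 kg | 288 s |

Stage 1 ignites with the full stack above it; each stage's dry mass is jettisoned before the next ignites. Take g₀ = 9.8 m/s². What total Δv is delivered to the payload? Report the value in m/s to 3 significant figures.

Δv ≈ 9750 m/s

Ignition mass of stage 1 = 4,360+454 + 974+63 + 140 = 5,991 kg.
Stage 1: m₀ = 5,991 kg, m_f = 5,991 − 4,360 = 1,631 kg; Δv = 376×9.8×ln(3.673) = 3684.8×1.3011 ≈ 4794 m/s.
Stage 2: m₀ = 1,177 kg, m_f = 1,177 − 974 = 203 kg; Δv = 288×9.8×ln(5.798) = 2822.4×1.7575 ≈ 4960 m/s.
Total Δv = 4794 + 4960 = 9754 m/s.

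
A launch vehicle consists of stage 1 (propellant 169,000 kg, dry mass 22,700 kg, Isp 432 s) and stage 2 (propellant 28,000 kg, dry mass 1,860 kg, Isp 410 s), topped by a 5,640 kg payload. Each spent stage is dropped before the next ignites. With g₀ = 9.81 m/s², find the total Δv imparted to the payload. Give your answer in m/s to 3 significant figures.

Ignition mass of stage 1 = 169,000+22,700 + 28,000+1,860 + 5,640 = 227,200 kg.
Stage 1: m₀ = 227,200 kg, m_f = 227,200 − 169,000 = 58,200 kg; Δv = 432×9.81×ln(3.904) = 4237.9×1.3619 ≈ 5772 m/s.
Stage 2: m₀ = 35,500 kg, m_f = 35,500 − 28,000 = 7,500 kg; Δv = 410×9.81×ln(4.733) = 4022.1×1.5546 ≈ 6253 m/s.
Total Δv = 5772 + 6253 = 12025 m/s.

Δv ≈ 12000 m/s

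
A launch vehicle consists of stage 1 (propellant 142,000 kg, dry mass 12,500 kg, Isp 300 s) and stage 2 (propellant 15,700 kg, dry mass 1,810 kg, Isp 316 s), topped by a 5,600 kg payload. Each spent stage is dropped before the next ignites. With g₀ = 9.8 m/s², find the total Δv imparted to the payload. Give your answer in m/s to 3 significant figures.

Ignition mass of stage 1 = 142,000+12,500 + 15,700+1,810 + 5,600 = 177,610 kg.
Stage 1: m₀ = 177,610 kg, m_f = 177,610 − 142,000 = 35,610 kg; Δv = 300×9.8×ln(4.988) = 2940.0×1.6070 ≈ 4724 m/s.
Stage 2: m₀ = 23,110 kg, m_f = 23,110 − 15,700 = 7,410 kg; Δv = 316×9.8×ln(3.119) = 3096.8×1.1374 ≈ 3522 m/s.
Total Δv = 4724 + 3522 = 8246 m/s.

Δv ≈ 8250 m/s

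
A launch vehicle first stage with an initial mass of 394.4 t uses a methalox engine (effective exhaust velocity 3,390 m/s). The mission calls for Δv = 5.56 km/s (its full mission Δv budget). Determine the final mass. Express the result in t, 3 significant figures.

final mass ≈ 76.5 t

Using Δv = v_e ln(m₀/m_f): m₀/m_f = exp(Δv / v_e) = exp(5560 / 3390.0) = exp(1.6401) = 5.1558.
m_f = m₀ / 5.1558 = 394.4 / 5.1558 = 76.4964 t.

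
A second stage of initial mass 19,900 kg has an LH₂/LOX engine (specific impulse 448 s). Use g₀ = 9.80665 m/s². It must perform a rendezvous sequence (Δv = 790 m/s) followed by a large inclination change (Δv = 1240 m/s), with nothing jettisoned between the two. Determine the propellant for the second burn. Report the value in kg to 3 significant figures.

propellant for the second burn ≈ 4090 kg

v_e = Isp · g₀ = 448 × 9.80665 = 4393.4 m/s.
After the first burn: m = 19900 × exp(−790/4393.4) = 19900 × 0.83542 = 16,624.9 kg.
After the second burn: m = 16,624.9 × exp(−1240/4393.4) = 16,624.9 × 0.75409 = 12,536.7 kg.
Second-burn propellant = 16,624.9 − 12,536.7 = 4,088.2 kg.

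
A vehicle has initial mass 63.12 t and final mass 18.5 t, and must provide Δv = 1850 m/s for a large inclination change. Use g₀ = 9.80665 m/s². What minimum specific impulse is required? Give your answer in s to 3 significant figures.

Isp ≈ 154 s

ln(m₀/m_f) = ln(63120/18500) = ln(3.412) = 1.2273.
Rocket equation: v_e = Δv / ln(m₀/m_f) = 1850 / 1.2273 = 1507.4 m/s.
Isp = v_e / g₀ = 1507.4 / 9.80665 = 153.7 s.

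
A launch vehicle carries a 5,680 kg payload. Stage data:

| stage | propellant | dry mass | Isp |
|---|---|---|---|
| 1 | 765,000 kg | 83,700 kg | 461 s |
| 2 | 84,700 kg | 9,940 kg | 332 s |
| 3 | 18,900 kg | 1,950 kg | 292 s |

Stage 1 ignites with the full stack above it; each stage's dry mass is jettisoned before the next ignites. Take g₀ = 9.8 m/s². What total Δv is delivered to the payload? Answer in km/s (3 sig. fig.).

Ignition mass of stage 1 = 765,000+83,700 + 84,700+9,940 + 18,900+1,950 + 5,680 = 969,870 kg.
Stage 1: m₀ = 969,870 kg, m_f = 969,870 − 765,000 = 204,870 kg; Δv = 461×9.8×ln(4.734) = 4517.8×1.5548 ≈ 7024 m/s.
Stage 2: m₀ = 121,170 kg, m_f = 121,170 − 84,700 = 36,470 kg; Δv = 332×9.8×ln(3.322) = 3253.6×1.2007 ≈ 3907 m/s.
Stage 3: m₀ = 26,530 kg, m_f = 26,530 − 18,900 = 7,630 kg; Δv = 292×9.8×ln(3.477) = 2861.6×1.2462 ≈ 3566 m/s.
Total Δv = 7024 + 3907 + 3566 = 14497 m/s.

Δv ≈ 14.5 km/s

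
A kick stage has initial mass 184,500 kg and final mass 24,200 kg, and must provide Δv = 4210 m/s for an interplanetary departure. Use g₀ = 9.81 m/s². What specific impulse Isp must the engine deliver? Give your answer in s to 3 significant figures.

Isp ≈ 211 s

ln(m₀/m_f) = ln(184500/24200) = ln(7.624) = 2.0313.
v_e = Δv / ln(m₀/m_f) = 4210 / 2.0313 = 2072.6 m/s.
Isp = v_e / g₀ = 2072.6 / 9.81 = 211.3 s.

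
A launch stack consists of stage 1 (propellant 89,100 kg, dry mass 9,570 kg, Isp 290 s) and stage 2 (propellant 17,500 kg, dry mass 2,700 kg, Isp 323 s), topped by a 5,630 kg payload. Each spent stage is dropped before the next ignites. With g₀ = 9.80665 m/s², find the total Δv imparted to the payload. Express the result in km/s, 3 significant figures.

Δv ≈ 7.16 km/s

Ignition mass of stage 1 = 89,100+9,570 + 17,500+2,700 + 5,630 = 124,500 kg.
Stage 1: m₀ = 124,500 kg, m_f = 124,500 − 89,100 = 35,400 kg; Δv = 290×9.80665×ln(3.517) = 2843.9×1.2576 ≈ 3577 m/s.
Stage 2: m₀ = 25,830 kg, m_f = 25,830 − 17,500 = 8,330 kg; Δv = 323×9.80665×ln(3.101) = 3167.5×1.1317 ≈ 3585 m/s.
Total Δv = 3577 + 3585 = 7162 m/s.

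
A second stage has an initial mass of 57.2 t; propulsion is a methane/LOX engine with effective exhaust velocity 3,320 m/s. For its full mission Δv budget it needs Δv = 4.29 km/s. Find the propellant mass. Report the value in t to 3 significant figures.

propellant mass ≈ 41.5 t

From the ideal rocket equation, m₀/m_f = exp(Δv / v_e) = exp(4290 / 3320.0) = exp(1.2922) = 3.6407.
m_f = 57.2 / 3.6407 = 15.7113 t, so propellant = m₀ − m_f = 57.2 − 15.7113 = 41.4887 t.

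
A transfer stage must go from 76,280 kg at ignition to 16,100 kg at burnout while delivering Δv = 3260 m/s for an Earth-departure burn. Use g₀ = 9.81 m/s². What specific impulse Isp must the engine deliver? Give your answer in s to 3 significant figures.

ln(m₀/m_f) = ln(76280/16100) = ln(4.738) = 1.5556.
From the ideal rocket equation, v_e = Δv / ln(m₀/m_f) = 3260 / 1.5556 = 2095.7 m/s.
Isp = v_e / g₀ = 2095.7 / 9.81 = 213.6 s.

Isp ≈ 214 s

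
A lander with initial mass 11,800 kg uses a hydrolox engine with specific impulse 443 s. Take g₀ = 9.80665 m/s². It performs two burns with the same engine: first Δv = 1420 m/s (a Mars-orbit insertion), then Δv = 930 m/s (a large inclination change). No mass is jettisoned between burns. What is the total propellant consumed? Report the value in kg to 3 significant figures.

total propellant consumed ≈ 4930 kg

v_e = Isp · g₀ = 443 × 9.80665 = 4344.3 m/s.
After the first burn: m = 11800 × exp(−1420/4344.3) = 11800 × 0.72118 = 8,509.92 kg.
After the second burn: m = 8,509.92 × exp(−930/4344.3) = 8,509.92 × 0.80729 = 6,869.97 kg.
Total propellant = m₀ − m_final = 11800 − 6,869.97 = 4,930.03 kg.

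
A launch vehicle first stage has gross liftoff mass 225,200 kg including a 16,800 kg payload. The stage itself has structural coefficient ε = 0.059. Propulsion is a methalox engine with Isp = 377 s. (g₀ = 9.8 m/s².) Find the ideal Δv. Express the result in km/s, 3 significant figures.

Δv ≈ 7.56 km/s

Stage wet mass = m₀ − payload = 225,200 − 16,800 = 208,400 kg.
Stage dry mass = ε × stage wet mass = 0.059 × 208,400 = 12,295.6 kg.
Burnout mass m_f = stage dry + payload = 12,295.6 + 16,800 = 29,095.6 kg.
v_e = Isp · g₀ = 377 × 9.8 = 3694.6 m/s.
Δv = v_e · ln(225,200/29,095.6) = 3694.6 × ln(7.74) = 3694.6 × 2.0464 ≈ 7561 m/s.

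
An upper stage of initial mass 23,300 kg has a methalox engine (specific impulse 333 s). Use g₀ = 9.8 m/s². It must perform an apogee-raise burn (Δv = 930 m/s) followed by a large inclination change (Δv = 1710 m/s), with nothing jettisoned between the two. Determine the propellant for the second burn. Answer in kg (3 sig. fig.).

v_e = Isp · g₀ = 333 × 9.8 = 3263.4 m/s.
After the first burn: m = 23300 × exp(−930/3263.4) = 23300 × 0.75203 = 17,522.3 kg.
After the second burn: m = 17,522.3 × exp(−1710/3263.4) = 17,522.3 × 0.59215 = 10,375.8 kg.
Second-burn propellant = 17,522.3 − 10,375.8 = 7,146.5 kg.

propellant for the second burn ≈ 7150 kg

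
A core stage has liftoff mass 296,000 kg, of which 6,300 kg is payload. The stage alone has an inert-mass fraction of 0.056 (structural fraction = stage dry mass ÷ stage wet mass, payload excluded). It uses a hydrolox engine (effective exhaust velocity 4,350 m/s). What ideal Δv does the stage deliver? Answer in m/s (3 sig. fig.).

Stage wet mass = m₀ − payload = 296,000 − 6,300 = 289,700 kg.
Stage dry mass = ε × stage wet mass = 0.056 × 289,700 = 16,223.2 kg.
Burnout mass m_f = stage dry + payload = 16,223.2 + 6,300 = 22,523.2 kg.
From the ideal rocket equation, Δv = v_e · ln(296,000/22,523.2) = 4350.0 × ln(13.14) = 4350.0 × 2.5758 ≈ 11205 m/s.

Δv ≈ 11200 m/s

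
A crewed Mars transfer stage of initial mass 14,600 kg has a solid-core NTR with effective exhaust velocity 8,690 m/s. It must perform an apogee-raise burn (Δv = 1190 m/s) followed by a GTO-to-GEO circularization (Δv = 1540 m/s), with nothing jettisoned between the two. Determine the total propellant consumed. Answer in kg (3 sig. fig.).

total propellant consumed ≈ 3940 kg

After the first burn: m = 14600 × exp(−1190/8690.0) = 14600 × 0.87202 = 12,731.5 kg.
After the second burn: m = 12,731.5 × exp(−1540/8690.0) = 12,731.5 × 0.83760 = 10,663.9 kg.
Total propellant = m₀ − m_final = 14600 − 10,663.9 = 3,936.1 kg.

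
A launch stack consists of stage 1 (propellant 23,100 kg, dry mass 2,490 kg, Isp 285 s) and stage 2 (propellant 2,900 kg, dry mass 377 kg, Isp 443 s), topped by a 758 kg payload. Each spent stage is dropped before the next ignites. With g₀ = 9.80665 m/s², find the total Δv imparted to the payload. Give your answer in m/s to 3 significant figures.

Δv ≈ 9740 m/s

Ignition mass of stage 1 = 23,100+2,490 + 2,900+377 + 758 = 29,625 kg.
Stage 1: m₀ = 29,625 kg, m_f = 29,625 − 23,100 = 6,525 kg; Δv = 285×9.80665×ln(4.54) = 2794.9×1.5130 ≈ 4229 m/s.
Stage 2: m₀ = 4,035 kg, m_f = 4,035 − 2,900 = 1,135 kg; Δv = 443×9.80665×ln(3.555) = 4344.3×1.2684 ≈ 5510 m/s.
Total Δv = 4229 + 5510 = 9739 m/s.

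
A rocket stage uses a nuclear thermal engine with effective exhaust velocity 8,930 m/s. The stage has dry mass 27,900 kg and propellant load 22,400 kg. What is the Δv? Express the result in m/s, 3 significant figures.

m₀ = m_dry + m_prop = 27,900 + 22,400 = 50,300 kg.
Δv = v_e · ln(m₀/m_f) = 8930.0 × ln(1.803) = 8930.0 × 0.5894 ≈ 5263.1 m/s.

Δv ≈ 5260 m/s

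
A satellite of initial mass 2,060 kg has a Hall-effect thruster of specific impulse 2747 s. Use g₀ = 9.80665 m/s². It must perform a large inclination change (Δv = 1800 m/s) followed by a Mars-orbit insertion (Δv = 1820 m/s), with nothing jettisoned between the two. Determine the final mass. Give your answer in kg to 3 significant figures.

v_e = Isp · g₀ = 2747 × 9.80665 = 26938.9 m/s.
After the first burn: m = 2060 × exp(−1800/26938.9) = 2060 × 0.93537 = 1,926.86 kg.
After the second burn: m = 1,926.86 × exp(−1820/26938.9) = 1,926.86 × 0.93467 = 1,800.98 kg.

final mass ≈ 1800 kg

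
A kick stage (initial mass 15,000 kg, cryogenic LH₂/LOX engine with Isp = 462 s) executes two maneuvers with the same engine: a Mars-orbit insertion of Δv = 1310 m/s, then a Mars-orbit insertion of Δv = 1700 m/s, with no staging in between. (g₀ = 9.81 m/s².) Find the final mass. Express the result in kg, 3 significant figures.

final mass ≈ 7720 kg

v_e = Isp · g₀ = 462 × 9.81 = 4532.2 m/s.
After the first burn: m = 15000 × exp(−1310/4532.2) = 15000 × 0.74898 = 11,234.7 kg.
After the second burn: m = 11,234.7 × exp(−1700/4532.2) = 11,234.7 × 0.68723 = 7,720.82 kg.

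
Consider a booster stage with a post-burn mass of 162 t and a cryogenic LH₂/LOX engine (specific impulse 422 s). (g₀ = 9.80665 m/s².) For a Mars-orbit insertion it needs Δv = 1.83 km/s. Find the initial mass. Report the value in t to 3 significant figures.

v_e = Isp · g₀ = 422 × 9.80665 = 4138.4 m/s.
From the ideal rocket equation, m₀/m_f = exp(Δv / v_e) = exp(1830 / 4138.4) = exp(0.4422) = 1.5561.
m₀ = m_f × 1.5561 = 162 × 1.5561 = 252.088 t.

initial mass ≈ 252 t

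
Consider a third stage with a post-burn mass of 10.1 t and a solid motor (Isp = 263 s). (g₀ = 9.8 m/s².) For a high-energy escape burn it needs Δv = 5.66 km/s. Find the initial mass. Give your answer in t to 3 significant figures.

initial mass ≈ 90.8 t

v_e = Isp · g₀ = 263 × 9.8 = 2577.4 m/s.
Using Δv = v_e ln(m₀/m_f): m₀/m_f = exp(Δv / v_e) = exp(5660 / 2577.4) = exp(2.1960) = 8.9891.
m₀ = m_f × 8.9891 = 10.1 × 8.9891 = 90.7899 t.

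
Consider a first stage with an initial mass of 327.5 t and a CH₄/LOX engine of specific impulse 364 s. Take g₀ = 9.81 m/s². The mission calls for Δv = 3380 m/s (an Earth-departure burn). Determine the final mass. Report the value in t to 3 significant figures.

final mass ≈ 127 t

v_e = Isp · g₀ = 364 × 9.81 = 3570.8 m/s.
m₀/m_f = exp(Δv / v_e) = exp(3380 / 3570.8) = exp(0.9466) = 2.5768.
m_f = m₀ / 2.5768 = 327.5 / 2.5768 = 127.096 t.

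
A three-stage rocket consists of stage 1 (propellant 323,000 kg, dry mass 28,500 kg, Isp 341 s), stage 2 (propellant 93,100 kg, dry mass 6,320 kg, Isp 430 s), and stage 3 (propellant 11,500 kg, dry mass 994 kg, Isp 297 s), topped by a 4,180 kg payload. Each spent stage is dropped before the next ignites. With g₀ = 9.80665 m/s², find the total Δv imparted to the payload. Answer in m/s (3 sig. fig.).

Δv ≈ 14200 m/s

Ignition mass of stage 1 = 323,000+28,500 + 93,100+6,320 + 11,500+994 + 4,180 = 467,594 kg.
Stage 1: m₀ = 467,594 kg, m_f = 467,594 − 323,000 = 144,594 kg; Δv = 341×9.80665×ln(3.234) = 3344.1×1.1737 ≈ 3925 m/s.
Stage 2: m₀ = 116,094 kg, m_f = 116,094 − 93,100 = 22,994 kg; Δv = 430×9.80665×ln(5.049) = 4216.9×1.6192 ≈ 6828 m/s.
Stage 3: m₀ = 16,674 kg, m_f = 16,674 − 11,500 = 5,174 kg; Δv = 297×9.80665×ln(3.223) = 2912.6×1.1702 ≈ 3408 m/s.
Total Δv = 3925 + 6828 + 3408 = 14161 m/s.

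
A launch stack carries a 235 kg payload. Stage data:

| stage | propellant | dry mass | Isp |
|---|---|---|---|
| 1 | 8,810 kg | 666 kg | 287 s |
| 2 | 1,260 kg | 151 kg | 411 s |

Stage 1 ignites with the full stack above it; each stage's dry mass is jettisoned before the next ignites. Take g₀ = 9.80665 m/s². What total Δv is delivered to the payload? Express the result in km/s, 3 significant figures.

Δv ≈ 10.3 km/s

Ignition mass of stage 1 = 8,810+666 + 1,260+151 + 235 = 11,122 kg.
Stage 1: m₀ = 11,122 kg, m_f = 11,122 − 8,810 = 2,312 kg; Δv = 287×9.80665×ln(4.811) = 2814.5×1.5708 ≈ 4421 m/s.
Stage 2: m₀ = 1,646 kg, m_f = 1,646 − 1,260 = 386 kg; Δv = 411×9.80665×ln(4.264) = 4030.5×1.4503 ≈ 5845 m/s.
Total Δv = 4421 + 5845 = 10266 m/s.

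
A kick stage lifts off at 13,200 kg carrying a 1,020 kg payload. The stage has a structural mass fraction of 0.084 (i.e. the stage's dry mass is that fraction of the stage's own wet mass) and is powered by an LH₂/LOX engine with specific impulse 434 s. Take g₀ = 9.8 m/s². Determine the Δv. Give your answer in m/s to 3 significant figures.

Stage wet mass = m₀ − payload = 13,200 − 1,020 = 12,180 kg.
Stage dry mass = ε × stage wet mass = 0.084 × 12,180 = 1,023.12 kg.
Burnout mass m_f = stage dry + payload = 1,023.12 + 1,020 = 2,043.12 kg.
v_e = Isp · g₀ = 434 × 9.8 = 4253.2 m/s.
From the ideal rocket equation, Δv = v_e · ln(13,200/2,043.12) = 4253.2 × ln(6.461) = 4253.2 × 1.8657 ≈ 7935 m/s.

Δv ≈ 7940 m/s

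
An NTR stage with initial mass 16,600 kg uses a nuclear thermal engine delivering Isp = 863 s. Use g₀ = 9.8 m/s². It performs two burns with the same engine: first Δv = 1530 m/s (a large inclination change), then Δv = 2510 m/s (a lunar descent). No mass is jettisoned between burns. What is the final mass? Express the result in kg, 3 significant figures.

v_e = Isp · g₀ = 863 × 9.8 = 8457.4 m/s.
After the first burn: m = 16600 × exp(−1530/8457.4) = 16600 × 0.83451 = 13,852.9 kg.
After the second burn: m = 13,852.9 × exp(−2510/8457.4) = 13,852.9 × 0.74321 = 10,295.6 kg.

final mass ≈ 10300 kg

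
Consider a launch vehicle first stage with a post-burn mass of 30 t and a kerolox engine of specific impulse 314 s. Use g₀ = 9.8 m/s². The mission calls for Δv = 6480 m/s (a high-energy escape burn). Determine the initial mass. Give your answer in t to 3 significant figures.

v_e = Isp · g₀ = 314 × 9.8 = 3077.2 m/s.
From the ideal rocket equation, m₀/m_f = exp(Δv / v_e) = exp(6480 / 3077.2) = exp(2.1058) = 8.2138.
m₀ = m_f × 8.2138 = 30 × 8.2138 = 246.414 t.

initial mass ≈ 246 t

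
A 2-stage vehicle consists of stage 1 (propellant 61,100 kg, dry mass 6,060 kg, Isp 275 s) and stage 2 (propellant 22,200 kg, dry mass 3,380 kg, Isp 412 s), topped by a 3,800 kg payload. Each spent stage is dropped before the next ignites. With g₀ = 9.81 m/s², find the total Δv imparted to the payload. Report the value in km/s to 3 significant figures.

Δv ≈ 8.40 km/s

Ignition mass of stage 1 = 61,100+6,060 + 22,200+3,380 + 3,800 = 96,540 kg.
Stage 1: m₀ = 96,540 kg, m_f = 96,540 − 61,100 = 35,440 kg; Δv = 275×9.81×ln(2.724) = 2697.8×1.0021 ≈ 2703 m/s.
Stage 2: m₀ = 29,380 kg, m_f = 29,380 − 22,200 = 7,180 kg; Δv = 412×9.81×ln(4.092) = 4041.7×1.4090 ≈ 5695 m/s.
Total Δv = 2703 + 5695 = 8398 m/s.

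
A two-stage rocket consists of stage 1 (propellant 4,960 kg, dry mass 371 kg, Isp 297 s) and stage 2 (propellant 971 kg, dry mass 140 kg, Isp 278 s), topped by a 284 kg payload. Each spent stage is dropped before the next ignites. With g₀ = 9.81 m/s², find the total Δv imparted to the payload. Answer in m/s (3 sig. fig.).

Ignition mass of stage 1 = 4,960+371 + 971+140 + 284 = 6,726 kg.
Stage 1: m₀ = 6,726 kg, m_f = 6,726 − 4,960 = 1,766 kg; Δv = 297×9.81×ln(3.809) = 2913.6×1.3373 ≈ 3896 m/s.
Stage 2: m₀ = 1,395 kg, m_f = 1,395 − 971 = 424 kg; Δv = 278×9.81×ln(3.29) = 2727.2×1.1909 ≈ 3248 m/s.
Total Δv = 3896 + 3248 = 7144 m/s.

Δv ≈ 7140 m/s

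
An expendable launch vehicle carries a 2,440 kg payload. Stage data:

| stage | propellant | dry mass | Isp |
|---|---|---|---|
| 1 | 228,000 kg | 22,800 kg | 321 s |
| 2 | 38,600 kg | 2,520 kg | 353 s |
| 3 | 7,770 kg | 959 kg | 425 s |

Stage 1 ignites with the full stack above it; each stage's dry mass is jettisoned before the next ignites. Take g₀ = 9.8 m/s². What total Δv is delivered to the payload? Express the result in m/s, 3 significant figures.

Δv ≈ 14000 m/s

Ignition mass of stage 1 = 228,000+22,800 + 38,600+2,520 + 7,770+959 + 2,440 = 303,089 kg.
Stage 1: m₀ = 303,089 kg, m_f = 303,089 − 228,000 = 75,089 kg; Δv = 321×9.8×ln(4.036) = 3145.8×1.3954 ≈ 4389 m/s.
Stage 2: m₀ = 52,289 kg, m_f = 52,289 − 38,600 = 13,689 kg; Δv = 353×9.8×ln(3.82) = 3459.4×1.3402 ≈ 4636 m/s.
Stage 3: m₀ = 11,169 kg, m_f = 11,169 − 7,770 = 3,399 kg; Δv = 425×9.8×ln(3.286) = 4165.0×1.1897 ≈ 4955 m/s.
Total Δv = 4389 + 4636 + 4955 = 13980 m/s.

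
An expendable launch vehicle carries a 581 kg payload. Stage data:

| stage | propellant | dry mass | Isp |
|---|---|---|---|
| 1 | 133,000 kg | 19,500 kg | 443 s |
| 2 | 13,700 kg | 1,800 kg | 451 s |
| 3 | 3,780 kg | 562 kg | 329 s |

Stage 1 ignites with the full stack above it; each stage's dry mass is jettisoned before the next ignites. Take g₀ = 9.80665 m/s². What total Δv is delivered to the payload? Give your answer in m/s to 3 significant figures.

Δv ≈ 16000 m/s

Ignition mass of stage 1 = 133,000+19,500 + 13,700+1,800 + 3,780+562 + 581 = 172,923 kg.
Stage 1: m₀ = 172,923 kg, m_f = 172,923 − 133,000 = 39,923 kg; Δv = 443×9.80665×ln(4.331) = 4344.3×1.4659 ≈ 6368 m/s.
Stage 2: m₀ = 20,423 kg, m_f = 20,423 − 13,700 = 6,723 kg; Δv = 451×9.80665×ln(3.038) = 4422.8×1.1111 ≈ 4914 m/s.
Stage 3: m₀ = 4,923 kg, m_f = 4,923 − 3,780 = 1,143 kg; Δv = 329×9.80665×ln(4.307) = 3226.4×1.4603 ≈ 4711 m/s.
Total Δv = 6368 + 4914 + 4711 = 15993 m/s.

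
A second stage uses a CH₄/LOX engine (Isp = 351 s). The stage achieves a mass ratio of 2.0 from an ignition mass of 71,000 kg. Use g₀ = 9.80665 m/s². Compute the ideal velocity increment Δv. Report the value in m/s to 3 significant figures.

Δv ≈ 2390 m/s

v_e = Isp · g₀ = 351 × 9.80665 = 3442.1 m/s.
By the Tsiolkovsky rocket equation, Δv = v_e · ln(2.0) = 3442.1 × 0.6931 ≈ 2385.9 m/s.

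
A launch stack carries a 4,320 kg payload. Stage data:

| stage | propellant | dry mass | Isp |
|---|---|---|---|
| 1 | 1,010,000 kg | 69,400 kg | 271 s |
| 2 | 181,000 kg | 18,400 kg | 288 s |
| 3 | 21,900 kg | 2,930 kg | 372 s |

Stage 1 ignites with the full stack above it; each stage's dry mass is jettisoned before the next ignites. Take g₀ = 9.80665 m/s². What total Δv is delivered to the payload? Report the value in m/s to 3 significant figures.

Δv ≈ 13400 m/s

Ignition mass of stage 1 = 1,010,000+69,400 + 181,000+18,400 + 21,900+2,930 + 4,320 = 1,307,950 kg.
Stage 1: m₀ = 1,307,950 kg, m_f = 1,307,950 − 1,010,000 = 297,950 kg; Δv = 271×9.80665×ln(4.39) = 2657.6×1.4793 ≈ 3931 m/s.
Stage 2: m₀ = 228,550 kg, m_f = 228,550 − 181,000 = 47,550 kg; Δv = 288×9.80665×ln(4.807) = 2824.3×1.5700 ≈ 4434 m/s.
Stage 3: m₀ = 29,150 kg, m_f = 29,150 − 21,900 = 7,250 kg; Δv = 372×9.80665×ln(4.021) = 3648.1×1.3915 ≈ 5076 m/s.
Total Δv = 3931 + 4434 + 5076 = 13441 m/s.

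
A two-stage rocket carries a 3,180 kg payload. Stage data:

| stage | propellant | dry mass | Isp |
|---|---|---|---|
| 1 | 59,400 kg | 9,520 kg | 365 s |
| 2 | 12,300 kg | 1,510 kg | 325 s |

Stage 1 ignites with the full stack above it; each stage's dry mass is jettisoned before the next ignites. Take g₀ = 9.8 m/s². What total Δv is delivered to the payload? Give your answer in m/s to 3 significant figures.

Ignition mass of stage 1 = 59,400+9,520 + 12,300+1,510 + 3,180 = 85,910 kg.
Stage 1: m₀ = 85,910 kg, m_f = 85,910 − 59,400 = 26,510 kg; Δv = 365×9.8×ln(3.241) = 3577.0×1.1758 ≈ 4206 m/s.
Stage 2: m₀ = 16,990 kg, m_f = 16,990 − 12,300 = 4,690 kg; Δv = 325×9.8×ln(3.623) = 3185.0×1.2872 ≈ 4100 m/s.
Total Δv = 4206 + 4100 = 8306 m/s.

Δv ≈ 8310 m/s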